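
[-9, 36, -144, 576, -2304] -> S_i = -9*-4^i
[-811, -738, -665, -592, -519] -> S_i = -811 + 73*i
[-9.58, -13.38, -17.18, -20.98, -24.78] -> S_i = -9.58 + -3.80*i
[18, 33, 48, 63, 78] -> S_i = 18 + 15*i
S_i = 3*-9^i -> [3, -27, 243, -2187, 19683]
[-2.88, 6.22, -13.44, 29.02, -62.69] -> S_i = -2.88*(-2.16)^i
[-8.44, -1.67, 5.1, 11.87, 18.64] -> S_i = -8.44 + 6.77*i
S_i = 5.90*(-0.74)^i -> [5.9, -4.37, 3.23, -2.39, 1.77]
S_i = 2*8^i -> [2, 16, 128, 1024, 8192]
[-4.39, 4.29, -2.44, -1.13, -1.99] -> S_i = Random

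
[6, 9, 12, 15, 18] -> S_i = 6 + 3*i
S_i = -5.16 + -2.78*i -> [-5.16, -7.94, -10.72, -13.5, -16.28]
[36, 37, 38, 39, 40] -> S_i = 36 + 1*i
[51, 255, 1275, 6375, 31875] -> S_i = 51*5^i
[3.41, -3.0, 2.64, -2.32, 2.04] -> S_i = 3.41*(-0.88)^i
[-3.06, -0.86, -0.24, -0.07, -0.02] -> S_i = -3.06*0.28^i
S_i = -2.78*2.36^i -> [-2.78, -6.56, -15.48, -36.54, -86.24]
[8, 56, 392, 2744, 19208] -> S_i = 8*7^i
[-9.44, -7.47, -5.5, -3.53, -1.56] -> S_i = -9.44 + 1.97*i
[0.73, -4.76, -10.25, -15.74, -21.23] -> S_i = 0.73 + -5.49*i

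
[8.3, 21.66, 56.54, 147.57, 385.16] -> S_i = 8.30*2.61^i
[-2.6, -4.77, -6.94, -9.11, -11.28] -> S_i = -2.60 + -2.17*i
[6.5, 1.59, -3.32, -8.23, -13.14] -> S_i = 6.50 + -4.91*i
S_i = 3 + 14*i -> [3, 17, 31, 45, 59]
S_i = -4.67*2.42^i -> [-4.67, -11.3, -27.35, -66.19, -160.17]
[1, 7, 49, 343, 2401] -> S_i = 1*7^i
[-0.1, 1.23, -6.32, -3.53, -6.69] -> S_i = Random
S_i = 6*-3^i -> [6, -18, 54, -162, 486]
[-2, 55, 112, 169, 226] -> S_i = -2 + 57*i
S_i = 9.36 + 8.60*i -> [9.36, 17.96, 26.56, 35.16, 43.76]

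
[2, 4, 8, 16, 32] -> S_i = 2*2^i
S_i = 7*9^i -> [7, 63, 567, 5103, 45927]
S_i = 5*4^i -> [5, 20, 80, 320, 1280]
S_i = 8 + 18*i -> [8, 26, 44, 62, 80]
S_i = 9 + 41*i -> [9, 50, 91, 132, 173]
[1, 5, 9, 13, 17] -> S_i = 1 + 4*i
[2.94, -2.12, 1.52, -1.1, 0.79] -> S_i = 2.94*(-0.72)^i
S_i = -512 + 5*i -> [-512, -507, -502, -497, -492]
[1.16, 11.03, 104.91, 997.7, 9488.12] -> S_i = 1.16*9.51^i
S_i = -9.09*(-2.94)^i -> [-9.09, 26.72, -78.57, 231.0, -679.13]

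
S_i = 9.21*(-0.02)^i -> [9.21, -0.18, 0.0, -0.0, 0.0]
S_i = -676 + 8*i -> [-676, -668, -660, -652, -644]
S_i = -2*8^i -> [-2, -16, -128, -1024, -8192]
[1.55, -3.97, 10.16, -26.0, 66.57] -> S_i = 1.55*(-2.56)^i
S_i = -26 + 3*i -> [-26, -23, -20, -17, -14]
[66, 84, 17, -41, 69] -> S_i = Random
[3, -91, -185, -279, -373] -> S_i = 3 + -94*i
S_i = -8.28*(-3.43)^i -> [-8.28, 28.4, -97.41, 334.13, -1146.06]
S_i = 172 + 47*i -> [172, 219, 266, 313, 360]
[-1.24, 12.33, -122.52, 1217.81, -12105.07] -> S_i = -1.24*(-9.94)^i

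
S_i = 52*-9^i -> [52, -468, 4212, -37908, 341172]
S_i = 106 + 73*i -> [106, 179, 252, 325, 398]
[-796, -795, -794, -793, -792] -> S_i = -796 + 1*i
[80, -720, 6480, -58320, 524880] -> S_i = 80*-9^i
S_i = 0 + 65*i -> [0, 65, 130, 195, 260]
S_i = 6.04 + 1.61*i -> [6.04, 7.65, 9.26, 10.87, 12.48]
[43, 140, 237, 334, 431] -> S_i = 43 + 97*i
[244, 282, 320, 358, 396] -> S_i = 244 + 38*i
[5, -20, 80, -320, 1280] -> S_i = 5*-4^i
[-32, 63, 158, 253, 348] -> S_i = -32 + 95*i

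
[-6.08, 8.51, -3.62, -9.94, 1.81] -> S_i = Random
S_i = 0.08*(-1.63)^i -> [0.08, -0.13, 0.21, -0.35, 0.56]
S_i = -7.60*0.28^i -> [-7.6, -2.13, -0.6, -0.17, -0.05]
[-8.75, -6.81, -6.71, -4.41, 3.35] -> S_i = Random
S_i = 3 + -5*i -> [3, -2, -7, -12, -17]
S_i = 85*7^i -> [85, 595, 4165, 29155, 204085]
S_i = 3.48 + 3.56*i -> [3.48, 7.04, 10.6, 14.16, 17.72]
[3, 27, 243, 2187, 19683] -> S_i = 3*9^i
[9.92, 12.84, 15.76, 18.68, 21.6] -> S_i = 9.92 + 2.92*i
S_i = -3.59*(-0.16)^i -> [-3.59, 0.57, -0.09, 0.01, -0.0]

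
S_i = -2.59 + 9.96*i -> [-2.59, 7.37, 17.33, 27.29, 37.25]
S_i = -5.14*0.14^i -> [-5.14, -0.72, -0.1, -0.01, -0.0]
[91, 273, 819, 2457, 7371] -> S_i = 91*3^i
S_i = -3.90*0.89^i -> [-3.9, -3.47, -3.09, -2.75, -2.45]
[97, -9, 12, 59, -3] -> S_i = Random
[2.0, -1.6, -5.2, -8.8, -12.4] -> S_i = 2.00 + -3.60*i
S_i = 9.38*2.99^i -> [9.38, 28.05, 83.86, 250.74, 749.7]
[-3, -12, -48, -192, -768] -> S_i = -3*4^i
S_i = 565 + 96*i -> [565, 661, 757, 853, 949]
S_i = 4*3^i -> [4, 12, 36, 108, 324]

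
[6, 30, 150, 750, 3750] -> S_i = 6*5^i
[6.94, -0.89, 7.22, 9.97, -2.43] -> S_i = Random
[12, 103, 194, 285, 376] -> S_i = 12 + 91*i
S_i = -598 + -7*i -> [-598, -605, -612, -619, -626]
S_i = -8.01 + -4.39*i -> [-8.01, -12.4, -16.79, -21.18, -25.57]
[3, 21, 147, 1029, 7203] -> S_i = 3*7^i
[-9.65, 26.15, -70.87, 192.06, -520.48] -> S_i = -9.65*(-2.71)^i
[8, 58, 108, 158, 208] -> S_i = 8 + 50*i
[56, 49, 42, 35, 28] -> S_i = 56 + -7*i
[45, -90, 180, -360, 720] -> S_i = 45*-2^i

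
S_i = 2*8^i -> [2, 16, 128, 1024, 8192]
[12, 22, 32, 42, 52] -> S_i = 12 + 10*i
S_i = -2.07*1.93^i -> [-2.07, -4.0, -7.71, -14.88, -28.72]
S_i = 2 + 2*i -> [2, 4, 6, 8, 10]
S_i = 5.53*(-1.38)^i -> [5.53, -7.63, 10.53, -14.53, 20.06]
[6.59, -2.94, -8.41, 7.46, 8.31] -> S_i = Random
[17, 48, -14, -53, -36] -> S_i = Random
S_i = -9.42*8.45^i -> [-9.42, -79.6, -672.61, -5683.57, -48026.15]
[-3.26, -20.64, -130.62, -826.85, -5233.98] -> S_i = -3.26*6.33^i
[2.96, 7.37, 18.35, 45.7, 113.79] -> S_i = 2.96*2.49^i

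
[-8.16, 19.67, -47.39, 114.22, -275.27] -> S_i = -8.16*(-2.41)^i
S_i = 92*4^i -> [92, 368, 1472, 5888, 23552]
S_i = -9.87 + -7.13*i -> [-9.87, -17.0, -24.13, -31.26, -38.39]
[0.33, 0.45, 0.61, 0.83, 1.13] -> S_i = 0.33*1.36^i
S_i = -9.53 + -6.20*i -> [-9.53, -15.73, -21.93, -28.13, -34.33]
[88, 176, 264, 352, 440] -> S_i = 88 + 88*i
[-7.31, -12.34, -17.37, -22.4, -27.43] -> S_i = -7.31 + -5.03*i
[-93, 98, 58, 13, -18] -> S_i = Random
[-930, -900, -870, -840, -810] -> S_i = -930 + 30*i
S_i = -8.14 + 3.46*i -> [-8.14, -4.68, -1.22, 2.24, 5.7]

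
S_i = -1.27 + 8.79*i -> [-1.27, 7.52, 16.31, 25.1, 33.89]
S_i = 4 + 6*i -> [4, 10, 16, 22, 28]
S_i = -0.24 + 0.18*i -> [-0.24, -0.06, 0.12, 0.3, 0.48]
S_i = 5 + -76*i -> [5, -71, -147, -223, -299]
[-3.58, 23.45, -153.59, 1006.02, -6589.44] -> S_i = -3.58*(-6.55)^i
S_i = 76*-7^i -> [76, -532, 3724, -26068, 182476]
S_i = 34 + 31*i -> [34, 65, 96, 127, 158]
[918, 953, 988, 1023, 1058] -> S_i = 918 + 35*i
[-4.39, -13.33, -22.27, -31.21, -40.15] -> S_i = -4.39 + -8.94*i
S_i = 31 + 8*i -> [31, 39, 47, 55, 63]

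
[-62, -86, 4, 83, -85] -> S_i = Random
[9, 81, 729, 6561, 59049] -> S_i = 9*9^i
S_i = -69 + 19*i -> [-69, -50, -31, -12, 7]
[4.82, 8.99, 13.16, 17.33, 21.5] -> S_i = 4.82 + 4.17*i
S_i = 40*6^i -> [40, 240, 1440, 8640, 51840]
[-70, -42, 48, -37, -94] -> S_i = Random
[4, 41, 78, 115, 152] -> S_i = 4 + 37*i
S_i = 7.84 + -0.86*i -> [7.84, 6.98, 6.12, 5.26, 4.4]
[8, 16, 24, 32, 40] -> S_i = 8 + 8*i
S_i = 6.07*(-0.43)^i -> [6.07, -2.61, 1.12, -0.48, 0.21]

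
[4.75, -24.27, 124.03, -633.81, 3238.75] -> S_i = 4.75*(-5.11)^i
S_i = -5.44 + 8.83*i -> [-5.44, 3.39, 12.22, 21.05, 29.88]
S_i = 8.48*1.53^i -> [8.48, 12.97, 19.85, 30.37, 46.47]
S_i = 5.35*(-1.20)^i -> [5.35, -6.42, 7.7, -9.24, 11.09]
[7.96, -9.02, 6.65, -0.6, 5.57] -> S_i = Random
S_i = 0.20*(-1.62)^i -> [0.2, -0.32, 0.52, -0.85, 1.38]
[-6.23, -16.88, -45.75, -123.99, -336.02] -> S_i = -6.23*2.71^i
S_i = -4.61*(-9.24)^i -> [-4.61, 42.6, -393.59, 3636.78, -33603.83]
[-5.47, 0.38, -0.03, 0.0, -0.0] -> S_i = -5.47*(-0.07)^i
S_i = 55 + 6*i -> [55, 61, 67, 73, 79]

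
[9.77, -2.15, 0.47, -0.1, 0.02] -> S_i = 9.77*(-0.22)^i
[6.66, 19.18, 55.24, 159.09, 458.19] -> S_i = 6.66*2.88^i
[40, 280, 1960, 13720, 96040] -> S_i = 40*7^i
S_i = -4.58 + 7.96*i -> [-4.58, 3.38, 11.34, 19.3, 27.26]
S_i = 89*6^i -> [89, 534, 3204, 19224, 115344]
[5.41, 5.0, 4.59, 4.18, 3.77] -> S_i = 5.41 + -0.41*i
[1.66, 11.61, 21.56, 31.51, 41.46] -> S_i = 1.66 + 9.95*i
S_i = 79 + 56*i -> [79, 135, 191, 247, 303]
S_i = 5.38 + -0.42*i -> [5.38, 4.96, 4.54, 4.12, 3.7]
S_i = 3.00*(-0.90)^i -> [3.0, -2.7, 2.43, -2.19, 1.97]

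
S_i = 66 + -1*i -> [66, 65, 64, 63, 62]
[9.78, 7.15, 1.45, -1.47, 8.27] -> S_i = Random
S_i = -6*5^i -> [-6, -30, -150, -750, -3750]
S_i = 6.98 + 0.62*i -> [6.98, 7.6, 8.22, 8.84, 9.46]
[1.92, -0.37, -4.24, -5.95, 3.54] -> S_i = Random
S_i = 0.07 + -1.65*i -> [0.07, -1.58, -3.23, -4.88, -6.53]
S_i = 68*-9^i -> [68, -612, 5508, -49572, 446148]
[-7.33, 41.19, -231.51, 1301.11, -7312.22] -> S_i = -7.33*(-5.62)^i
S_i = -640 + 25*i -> [-640, -615, -590, -565, -540]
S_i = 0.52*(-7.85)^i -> [0.52, -4.08, 32.04, -251.54, 1974.61]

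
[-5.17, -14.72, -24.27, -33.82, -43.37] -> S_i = -5.17 + -9.55*i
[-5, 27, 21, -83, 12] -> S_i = Random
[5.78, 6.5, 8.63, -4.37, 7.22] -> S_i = Random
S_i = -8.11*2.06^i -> [-8.11, -16.71, -34.42, -70.9, -146.05]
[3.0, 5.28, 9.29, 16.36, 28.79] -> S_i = 3.00*1.76^i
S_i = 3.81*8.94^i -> [3.81, 34.06, 304.51, 2722.31, 24337.45]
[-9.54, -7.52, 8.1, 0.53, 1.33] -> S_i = Random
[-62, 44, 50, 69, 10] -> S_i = Random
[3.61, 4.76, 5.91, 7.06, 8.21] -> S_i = 3.61 + 1.15*i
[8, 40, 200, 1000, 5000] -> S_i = 8*5^i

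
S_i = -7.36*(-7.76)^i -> [-7.36, 57.11, -443.2, 3439.24, -26688.53]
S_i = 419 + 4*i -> [419, 423, 427, 431, 435]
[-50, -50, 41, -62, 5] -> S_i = Random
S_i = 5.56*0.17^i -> [5.56, 0.95, 0.16, 0.03, 0.0]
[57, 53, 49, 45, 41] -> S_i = 57 + -4*i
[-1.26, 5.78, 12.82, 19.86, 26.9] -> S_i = -1.26 + 7.04*i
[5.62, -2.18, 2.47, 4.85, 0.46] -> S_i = Random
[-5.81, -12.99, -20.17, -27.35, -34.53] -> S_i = -5.81 + -7.18*i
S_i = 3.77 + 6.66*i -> [3.77, 10.43, 17.09, 23.75, 30.41]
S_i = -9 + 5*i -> [-9, -4, 1, 6, 11]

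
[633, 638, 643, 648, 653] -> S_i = 633 + 5*i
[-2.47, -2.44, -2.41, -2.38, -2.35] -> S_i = -2.47 + 0.03*i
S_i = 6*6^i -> [6, 36, 216, 1296, 7776]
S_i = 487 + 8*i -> [487, 495, 503, 511, 519]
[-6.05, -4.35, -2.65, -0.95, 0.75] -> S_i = -6.05 + 1.70*i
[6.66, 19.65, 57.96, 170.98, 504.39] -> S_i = 6.66*2.95^i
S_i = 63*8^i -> [63, 504, 4032, 32256, 258048]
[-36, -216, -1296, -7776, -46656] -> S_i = -36*6^i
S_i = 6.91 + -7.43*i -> [6.91, -0.52, -7.95, -15.38, -22.81]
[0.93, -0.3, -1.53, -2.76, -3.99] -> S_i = 0.93 + -1.23*i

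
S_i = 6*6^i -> [6, 36, 216, 1296, 7776]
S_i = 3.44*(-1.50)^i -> [3.44, -5.16, 7.74, -11.61, 17.42]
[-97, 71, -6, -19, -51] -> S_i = Random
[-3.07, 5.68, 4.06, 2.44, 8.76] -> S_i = Random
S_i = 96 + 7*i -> [96, 103, 110, 117, 124]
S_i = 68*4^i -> [68, 272, 1088, 4352, 17408]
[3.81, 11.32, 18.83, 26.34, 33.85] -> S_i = 3.81 + 7.51*i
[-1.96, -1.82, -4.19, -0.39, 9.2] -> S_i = Random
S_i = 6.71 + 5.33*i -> [6.71, 12.04, 17.37, 22.7, 28.03]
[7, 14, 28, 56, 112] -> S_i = 7*2^i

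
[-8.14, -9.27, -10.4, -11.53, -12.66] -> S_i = -8.14 + -1.13*i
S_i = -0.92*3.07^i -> [-0.92, -2.82, -8.67, -26.62, -81.72]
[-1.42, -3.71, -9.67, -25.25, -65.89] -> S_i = -1.42*2.61^i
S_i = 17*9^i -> [17, 153, 1377, 12393, 111537]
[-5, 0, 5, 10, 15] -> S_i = -5 + 5*i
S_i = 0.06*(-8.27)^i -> [0.06, -0.5, 4.1, -33.94, 280.66]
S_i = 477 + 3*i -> [477, 480, 483, 486, 489]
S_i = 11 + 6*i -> [11, 17, 23, 29, 35]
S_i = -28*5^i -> [-28, -140, -700, -3500, -17500]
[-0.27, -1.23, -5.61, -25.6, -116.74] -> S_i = -0.27*4.56^i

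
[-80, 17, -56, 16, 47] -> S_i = Random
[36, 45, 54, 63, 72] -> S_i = 36 + 9*i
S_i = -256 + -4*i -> [-256, -260, -264, -268, -272]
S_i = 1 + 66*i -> [1, 67, 133, 199, 265]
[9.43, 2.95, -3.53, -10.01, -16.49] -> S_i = 9.43 + -6.48*i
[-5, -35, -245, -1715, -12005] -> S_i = -5*7^i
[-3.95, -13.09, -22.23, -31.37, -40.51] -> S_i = -3.95 + -9.14*i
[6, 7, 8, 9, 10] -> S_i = 6 + 1*i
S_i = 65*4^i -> [65, 260, 1040, 4160, 16640]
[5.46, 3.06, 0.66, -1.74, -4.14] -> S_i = 5.46 + -2.40*i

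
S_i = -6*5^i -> [-6, -30, -150, -750, -3750]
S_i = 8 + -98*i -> [8, -90, -188, -286, -384]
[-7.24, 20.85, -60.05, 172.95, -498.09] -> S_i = -7.24*(-2.88)^i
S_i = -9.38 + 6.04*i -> [-9.38, -3.34, 2.7, 8.74, 14.78]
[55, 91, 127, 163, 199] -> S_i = 55 + 36*i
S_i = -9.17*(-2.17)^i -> [-9.17, 19.9, -43.18, 93.7, -203.33]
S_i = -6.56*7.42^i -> [-6.56, -48.68, -361.17, -2679.88, -19884.72]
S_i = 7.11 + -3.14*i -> [7.11, 3.97, 0.83, -2.31, -5.45]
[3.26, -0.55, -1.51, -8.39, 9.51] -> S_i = Random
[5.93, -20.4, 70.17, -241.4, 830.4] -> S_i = 5.93*(-3.44)^i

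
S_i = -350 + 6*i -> [-350, -344, -338, -332, -326]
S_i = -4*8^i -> [-4, -32, -256, -2048, -16384]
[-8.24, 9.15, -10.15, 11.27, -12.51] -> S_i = -8.24*(-1.11)^i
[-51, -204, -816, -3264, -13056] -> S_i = -51*4^i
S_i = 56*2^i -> [56, 112, 224, 448, 896]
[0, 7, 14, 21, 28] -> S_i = 0 + 7*i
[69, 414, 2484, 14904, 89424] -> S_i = 69*6^i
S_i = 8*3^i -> [8, 24, 72, 216, 648]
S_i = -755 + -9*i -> [-755, -764, -773, -782, -791]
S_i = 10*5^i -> [10, 50, 250, 1250, 6250]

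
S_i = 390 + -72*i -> [390, 318, 246, 174, 102]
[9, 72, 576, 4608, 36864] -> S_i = 9*8^i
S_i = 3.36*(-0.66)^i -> [3.36, -2.22, 1.46, -0.97, 0.64]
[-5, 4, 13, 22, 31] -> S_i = -5 + 9*i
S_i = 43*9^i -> [43, 387, 3483, 31347, 282123]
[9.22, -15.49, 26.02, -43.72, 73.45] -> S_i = 9.22*(-1.68)^i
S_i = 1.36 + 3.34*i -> [1.36, 4.7, 8.04, 11.38, 14.72]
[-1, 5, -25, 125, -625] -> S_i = -1*-5^i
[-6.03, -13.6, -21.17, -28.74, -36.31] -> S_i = -6.03 + -7.57*i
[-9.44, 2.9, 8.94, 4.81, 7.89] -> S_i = Random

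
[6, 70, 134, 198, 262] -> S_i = 6 + 64*i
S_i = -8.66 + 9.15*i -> [-8.66, 0.49, 9.64, 18.79, 27.94]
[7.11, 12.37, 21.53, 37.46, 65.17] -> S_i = 7.11*1.74^i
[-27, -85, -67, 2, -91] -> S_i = Random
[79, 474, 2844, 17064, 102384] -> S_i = 79*6^i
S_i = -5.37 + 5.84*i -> [-5.37, 0.47, 6.31, 12.15, 17.99]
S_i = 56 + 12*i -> [56, 68, 80, 92, 104]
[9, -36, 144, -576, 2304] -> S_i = 9*-4^i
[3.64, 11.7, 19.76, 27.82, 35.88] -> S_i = 3.64 + 8.06*i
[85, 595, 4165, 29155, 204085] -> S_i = 85*7^i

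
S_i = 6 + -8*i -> [6, -2, -10, -18, -26]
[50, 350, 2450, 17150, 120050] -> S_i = 50*7^i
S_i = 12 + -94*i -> [12, -82, -176, -270, -364]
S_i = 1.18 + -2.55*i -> [1.18, -1.37, -3.92, -6.47, -9.02]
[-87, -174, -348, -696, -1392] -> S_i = -87*2^i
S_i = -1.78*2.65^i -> [-1.78, -4.72, -12.5, -33.13, -87.78]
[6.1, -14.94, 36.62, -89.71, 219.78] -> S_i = 6.10*(-2.45)^i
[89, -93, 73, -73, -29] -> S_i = Random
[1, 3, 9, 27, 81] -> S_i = 1*3^i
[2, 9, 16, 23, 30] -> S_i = 2 + 7*i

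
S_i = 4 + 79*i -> [4, 83, 162, 241, 320]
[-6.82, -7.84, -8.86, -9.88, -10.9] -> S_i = -6.82 + -1.02*i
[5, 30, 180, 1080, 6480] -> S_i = 5*6^i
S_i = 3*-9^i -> [3, -27, 243, -2187, 19683]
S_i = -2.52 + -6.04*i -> [-2.52, -8.56, -14.6, -20.64, -26.68]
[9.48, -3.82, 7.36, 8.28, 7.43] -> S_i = Random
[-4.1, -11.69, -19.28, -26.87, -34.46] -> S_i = -4.10 + -7.59*i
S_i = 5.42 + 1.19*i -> [5.42, 6.61, 7.8, 8.99, 10.18]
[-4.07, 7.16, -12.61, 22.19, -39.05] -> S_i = -4.07*(-1.76)^i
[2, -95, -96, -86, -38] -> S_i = Random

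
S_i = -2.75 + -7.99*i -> [-2.75, -10.74, -18.73, -26.72, -34.71]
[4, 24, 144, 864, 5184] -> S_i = 4*6^i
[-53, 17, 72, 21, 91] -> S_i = Random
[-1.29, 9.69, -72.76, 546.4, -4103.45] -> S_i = -1.29*(-7.51)^i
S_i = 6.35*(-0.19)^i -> [6.35, -1.21, 0.23, -0.04, 0.01]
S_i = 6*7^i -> [6, 42, 294, 2058, 14406]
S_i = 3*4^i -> [3, 12, 48, 192, 768]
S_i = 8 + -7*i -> [8, 1, -6, -13, -20]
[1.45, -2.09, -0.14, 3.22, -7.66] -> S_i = Random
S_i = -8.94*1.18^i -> [-8.94, -10.55, -12.45, -14.69, -17.33]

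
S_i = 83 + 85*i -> [83, 168, 253, 338, 423]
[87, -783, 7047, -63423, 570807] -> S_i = 87*-9^i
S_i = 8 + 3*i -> [8, 11, 14, 17, 20]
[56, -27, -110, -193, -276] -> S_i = 56 + -83*i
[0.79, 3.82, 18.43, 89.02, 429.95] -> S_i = 0.79*4.83^i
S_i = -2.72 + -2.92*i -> [-2.72, -5.64, -8.56, -11.48, -14.4]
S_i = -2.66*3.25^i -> [-2.66, -8.64, -28.1, -91.31, -296.77]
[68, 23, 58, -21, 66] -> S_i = Random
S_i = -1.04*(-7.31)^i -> [-1.04, 7.6, -55.57, 406.24, -2969.63]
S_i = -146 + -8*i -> [-146, -154, -162, -170, -178]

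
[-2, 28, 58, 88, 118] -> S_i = -2 + 30*i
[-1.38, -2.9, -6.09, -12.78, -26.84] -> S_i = -1.38*2.10^i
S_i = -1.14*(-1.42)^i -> [-1.14, 1.62, -2.3, 3.26, -4.64]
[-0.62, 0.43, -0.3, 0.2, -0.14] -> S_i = -0.62*(-0.69)^i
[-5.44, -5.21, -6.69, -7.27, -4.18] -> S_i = Random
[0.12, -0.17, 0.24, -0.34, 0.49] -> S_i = 0.12*(-1.42)^i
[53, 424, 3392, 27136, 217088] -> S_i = 53*8^i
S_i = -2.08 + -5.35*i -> [-2.08, -7.43, -12.78, -18.13, -23.48]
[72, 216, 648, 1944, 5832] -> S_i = 72*3^i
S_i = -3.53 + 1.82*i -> [-3.53, -1.71, 0.11, 1.93, 3.75]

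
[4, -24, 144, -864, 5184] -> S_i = 4*-6^i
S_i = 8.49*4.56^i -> [8.49, 38.71, 176.54, 805.01, 3670.85]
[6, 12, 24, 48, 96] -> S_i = 6*2^i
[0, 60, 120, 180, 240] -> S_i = 0 + 60*i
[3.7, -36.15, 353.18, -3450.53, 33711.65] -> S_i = 3.70*(-9.77)^i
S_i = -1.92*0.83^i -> [-1.92, -1.59, -1.32, -1.1, -0.91]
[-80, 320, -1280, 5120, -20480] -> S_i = -80*-4^i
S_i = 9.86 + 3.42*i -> [9.86, 13.28, 16.7, 20.12, 23.54]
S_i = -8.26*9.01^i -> [-8.26, -74.42, -670.55, -6041.63, -54435.12]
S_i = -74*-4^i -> [-74, 296, -1184, 4736, -18944]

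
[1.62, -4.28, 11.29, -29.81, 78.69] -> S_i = 1.62*(-2.64)^i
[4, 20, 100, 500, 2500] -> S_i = 4*5^i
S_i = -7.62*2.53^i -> [-7.62, -19.28, -48.77, -123.4, -312.2]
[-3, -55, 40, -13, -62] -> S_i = Random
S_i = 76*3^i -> [76, 228, 684, 2052, 6156]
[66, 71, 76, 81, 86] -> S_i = 66 + 5*i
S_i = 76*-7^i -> [76, -532, 3724, -26068, 182476]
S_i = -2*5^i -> [-2, -10, -50, -250, -1250]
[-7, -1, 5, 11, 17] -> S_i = -7 + 6*i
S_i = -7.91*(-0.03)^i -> [-7.91, 0.24, -0.01, 0.0, -0.0]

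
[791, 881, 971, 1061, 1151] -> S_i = 791 + 90*i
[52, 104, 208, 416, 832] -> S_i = 52*2^i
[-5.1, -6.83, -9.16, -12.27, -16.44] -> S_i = -5.10*1.34^i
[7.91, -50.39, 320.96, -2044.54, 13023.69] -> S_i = 7.91*(-6.37)^i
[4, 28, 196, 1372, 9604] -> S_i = 4*7^i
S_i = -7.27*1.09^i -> [-7.27, -7.92, -8.64, -9.41, -10.26]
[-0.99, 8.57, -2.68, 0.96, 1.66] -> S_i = Random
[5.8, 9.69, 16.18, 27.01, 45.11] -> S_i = 5.80*1.67^i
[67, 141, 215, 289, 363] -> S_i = 67 + 74*i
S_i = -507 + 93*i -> [-507, -414, -321, -228, -135]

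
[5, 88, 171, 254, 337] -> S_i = 5 + 83*i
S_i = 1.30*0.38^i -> [1.3, 0.49, 0.19, 0.07, 0.03]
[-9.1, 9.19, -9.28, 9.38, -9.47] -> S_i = -9.10*(-1.01)^i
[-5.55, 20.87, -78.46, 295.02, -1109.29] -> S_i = -5.55*(-3.76)^i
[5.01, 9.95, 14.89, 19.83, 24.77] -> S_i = 5.01 + 4.94*i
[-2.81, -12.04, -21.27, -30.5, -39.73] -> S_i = -2.81 + -9.23*i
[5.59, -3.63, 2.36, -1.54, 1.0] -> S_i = 5.59*(-0.65)^i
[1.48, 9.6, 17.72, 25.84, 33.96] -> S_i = 1.48 + 8.12*i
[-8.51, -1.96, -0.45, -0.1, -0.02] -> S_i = -8.51*0.23^i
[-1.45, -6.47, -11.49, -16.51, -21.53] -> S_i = -1.45 + -5.02*i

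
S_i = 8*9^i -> [8, 72, 648, 5832, 52488]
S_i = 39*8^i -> [39, 312, 2496, 19968, 159744]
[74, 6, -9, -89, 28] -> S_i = Random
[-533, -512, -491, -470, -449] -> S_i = -533 + 21*i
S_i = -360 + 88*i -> [-360, -272, -184, -96, -8]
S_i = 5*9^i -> [5, 45, 405, 3645, 32805]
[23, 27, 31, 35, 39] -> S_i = 23 + 4*i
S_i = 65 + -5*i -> [65, 60, 55, 50, 45]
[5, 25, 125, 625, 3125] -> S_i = 5*5^i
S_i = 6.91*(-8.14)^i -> [6.91, -56.25, 457.85, -3726.93, 30337.21]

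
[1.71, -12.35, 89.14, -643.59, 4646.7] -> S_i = 1.71*(-7.22)^i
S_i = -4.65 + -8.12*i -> [-4.65, -12.77, -20.89, -29.01, -37.13]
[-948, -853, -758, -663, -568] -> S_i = -948 + 95*i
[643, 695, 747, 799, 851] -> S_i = 643 + 52*i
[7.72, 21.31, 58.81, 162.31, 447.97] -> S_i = 7.72*2.76^i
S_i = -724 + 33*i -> [-724, -691, -658, -625, -592]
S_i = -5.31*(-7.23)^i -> [-5.31, 38.39, -277.57, 2006.82, -14509.34]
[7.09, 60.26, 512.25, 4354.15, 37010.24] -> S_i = 7.09*8.50^i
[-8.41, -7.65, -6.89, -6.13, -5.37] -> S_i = -8.41 + 0.76*i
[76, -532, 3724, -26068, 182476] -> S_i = 76*-7^i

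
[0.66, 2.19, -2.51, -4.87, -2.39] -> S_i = Random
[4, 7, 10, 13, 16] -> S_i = 4 + 3*i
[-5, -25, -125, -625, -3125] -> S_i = -5*5^i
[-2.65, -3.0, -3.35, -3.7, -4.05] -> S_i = -2.65 + -0.35*i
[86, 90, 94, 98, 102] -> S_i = 86 + 4*i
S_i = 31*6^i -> [31, 186, 1116, 6696, 40176]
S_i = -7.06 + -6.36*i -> [-7.06, -13.42, -19.78, -26.14, -32.5]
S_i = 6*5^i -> [6, 30, 150, 750, 3750]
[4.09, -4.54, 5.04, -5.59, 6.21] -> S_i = 4.09*(-1.11)^i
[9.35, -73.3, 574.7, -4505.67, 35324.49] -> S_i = 9.35*(-7.84)^i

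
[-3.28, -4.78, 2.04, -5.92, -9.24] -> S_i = Random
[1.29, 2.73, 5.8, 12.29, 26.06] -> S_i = 1.29*2.12^i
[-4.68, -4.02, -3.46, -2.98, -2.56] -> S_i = -4.68*0.86^i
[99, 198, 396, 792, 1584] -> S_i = 99*2^i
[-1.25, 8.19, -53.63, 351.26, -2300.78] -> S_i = -1.25*(-6.55)^i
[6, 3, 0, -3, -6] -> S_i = 6 + -3*i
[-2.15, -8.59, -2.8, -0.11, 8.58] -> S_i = Random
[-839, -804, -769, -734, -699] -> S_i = -839 + 35*i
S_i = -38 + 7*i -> [-38, -31, -24, -17, -10]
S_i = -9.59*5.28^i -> [-9.59, -50.64, -267.35, -1411.63, -7453.4]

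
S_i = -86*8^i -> [-86, -688, -5504, -44032, -352256]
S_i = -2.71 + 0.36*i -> [-2.71, -2.35, -1.99, -1.63, -1.27]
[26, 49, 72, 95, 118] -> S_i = 26 + 23*i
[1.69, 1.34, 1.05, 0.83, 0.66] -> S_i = 1.69*0.79^i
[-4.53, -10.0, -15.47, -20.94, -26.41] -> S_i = -4.53 + -5.47*i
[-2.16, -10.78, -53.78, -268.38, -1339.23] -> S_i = -2.16*4.99^i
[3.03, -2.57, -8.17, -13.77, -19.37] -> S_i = 3.03 + -5.60*i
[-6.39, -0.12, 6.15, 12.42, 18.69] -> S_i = -6.39 + 6.27*i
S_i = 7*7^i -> [7, 49, 343, 2401, 16807]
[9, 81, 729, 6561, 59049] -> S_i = 9*9^i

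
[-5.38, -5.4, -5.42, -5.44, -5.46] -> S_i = -5.38 + -0.02*i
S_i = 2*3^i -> [2, 6, 18, 54, 162]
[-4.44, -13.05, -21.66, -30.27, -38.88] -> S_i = -4.44 + -8.61*i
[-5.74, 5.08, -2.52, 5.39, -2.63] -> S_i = Random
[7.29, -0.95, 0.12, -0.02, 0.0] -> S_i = 7.29*(-0.13)^i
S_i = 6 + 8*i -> [6, 14, 22, 30, 38]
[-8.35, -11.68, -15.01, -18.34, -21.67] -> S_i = -8.35 + -3.33*i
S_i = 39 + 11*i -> [39, 50, 61, 72, 83]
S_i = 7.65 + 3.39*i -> [7.65, 11.04, 14.43, 17.82, 21.21]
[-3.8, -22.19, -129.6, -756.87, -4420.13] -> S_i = -3.80*5.84^i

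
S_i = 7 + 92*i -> [7, 99, 191, 283, 375]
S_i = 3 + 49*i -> [3, 52, 101, 150, 199]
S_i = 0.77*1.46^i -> [0.77, 1.12, 1.64, 2.4, 3.5]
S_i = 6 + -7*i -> [6, -1, -8, -15, -22]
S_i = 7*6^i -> [7, 42, 252, 1512, 9072]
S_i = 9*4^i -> [9, 36, 144, 576, 2304]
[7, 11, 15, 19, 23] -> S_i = 7 + 4*i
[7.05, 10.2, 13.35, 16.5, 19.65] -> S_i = 7.05 + 3.15*i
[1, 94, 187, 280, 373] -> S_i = 1 + 93*i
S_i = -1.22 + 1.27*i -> [-1.22, 0.05, 1.32, 2.59, 3.86]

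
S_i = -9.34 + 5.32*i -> [-9.34, -4.02, 1.3, 6.62, 11.94]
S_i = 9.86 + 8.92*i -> [9.86, 18.78, 27.7, 36.62, 45.54]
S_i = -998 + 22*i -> [-998, -976, -954, -932, -910]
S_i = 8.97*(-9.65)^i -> [8.97, -86.56, 835.31, -8060.73, 77786.05]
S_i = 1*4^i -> [1, 4, 16, 64, 256]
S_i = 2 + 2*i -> [2, 4, 6, 8, 10]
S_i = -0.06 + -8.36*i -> [-0.06, -8.42, -16.78, -25.14, -33.5]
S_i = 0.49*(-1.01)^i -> [0.49, -0.49, 0.5, -0.5, 0.51]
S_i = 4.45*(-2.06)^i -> [4.45, -9.17, 18.88, -38.9, 80.14]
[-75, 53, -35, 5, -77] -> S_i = Random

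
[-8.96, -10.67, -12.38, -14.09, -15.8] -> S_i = -8.96 + -1.71*i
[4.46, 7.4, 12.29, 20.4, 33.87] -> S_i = 4.46*1.66^i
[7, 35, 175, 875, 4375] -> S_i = 7*5^i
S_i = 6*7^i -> [6, 42, 294, 2058, 14406]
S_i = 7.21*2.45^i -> [7.21, 17.66, 43.28, 106.03, 259.78]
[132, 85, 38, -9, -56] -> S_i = 132 + -47*i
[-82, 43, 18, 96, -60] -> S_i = Random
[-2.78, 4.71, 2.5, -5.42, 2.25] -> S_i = Random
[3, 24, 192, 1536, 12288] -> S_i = 3*8^i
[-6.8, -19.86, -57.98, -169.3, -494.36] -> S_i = -6.80*2.92^i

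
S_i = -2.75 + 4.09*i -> [-2.75, 1.34, 5.43, 9.52, 13.61]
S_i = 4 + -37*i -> [4, -33, -70, -107, -144]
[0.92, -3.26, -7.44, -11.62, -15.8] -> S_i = 0.92 + -4.18*i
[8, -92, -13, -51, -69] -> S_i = Random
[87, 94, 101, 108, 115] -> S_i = 87 + 7*i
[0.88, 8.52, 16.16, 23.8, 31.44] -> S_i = 0.88 + 7.64*i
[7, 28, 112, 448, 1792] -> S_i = 7*4^i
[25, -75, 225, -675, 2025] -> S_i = 25*-3^i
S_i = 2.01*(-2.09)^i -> [2.01, -4.2, 8.78, -18.35, 38.35]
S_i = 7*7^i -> [7, 49, 343, 2401, 16807]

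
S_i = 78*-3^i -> [78, -234, 702, -2106, 6318]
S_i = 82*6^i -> [82, 492, 2952, 17712, 106272]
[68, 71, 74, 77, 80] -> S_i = 68 + 3*i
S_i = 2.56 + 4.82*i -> [2.56, 7.38, 12.2, 17.02, 21.84]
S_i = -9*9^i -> [-9, -81, -729, -6561, -59049]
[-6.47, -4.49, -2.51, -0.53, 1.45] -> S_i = -6.47 + 1.98*i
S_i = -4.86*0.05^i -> [-4.86, -0.24, -0.01, -0.0, -0.0]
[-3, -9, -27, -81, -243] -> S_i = -3*3^i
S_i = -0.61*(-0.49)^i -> [-0.61, 0.3, -0.15, 0.07, -0.04]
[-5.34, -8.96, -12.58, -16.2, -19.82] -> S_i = -5.34 + -3.62*i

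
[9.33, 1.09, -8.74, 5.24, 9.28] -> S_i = Random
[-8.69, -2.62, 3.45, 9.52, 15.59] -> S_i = -8.69 + 6.07*i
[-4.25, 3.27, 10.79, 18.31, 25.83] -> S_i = -4.25 + 7.52*i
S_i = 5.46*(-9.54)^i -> [5.46, -52.09, 496.92, -4740.65, 45225.79]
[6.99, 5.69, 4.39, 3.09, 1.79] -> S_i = 6.99 + -1.30*i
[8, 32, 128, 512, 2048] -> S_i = 8*4^i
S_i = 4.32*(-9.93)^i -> [4.32, -42.9, 425.97, -4229.91, 42003.04]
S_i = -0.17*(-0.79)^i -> [-0.17, 0.13, -0.11, 0.08, -0.07]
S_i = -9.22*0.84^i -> [-9.22, -7.74, -6.51, -5.46, -4.59]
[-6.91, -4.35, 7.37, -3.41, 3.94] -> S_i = Random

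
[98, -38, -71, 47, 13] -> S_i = Random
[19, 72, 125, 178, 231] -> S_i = 19 + 53*i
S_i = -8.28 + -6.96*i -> [-8.28, -15.24, -22.2, -29.16, -36.12]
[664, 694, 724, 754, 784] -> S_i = 664 + 30*i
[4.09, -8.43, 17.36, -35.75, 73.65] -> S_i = 4.09*(-2.06)^i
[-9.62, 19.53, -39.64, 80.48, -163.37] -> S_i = -9.62*(-2.03)^i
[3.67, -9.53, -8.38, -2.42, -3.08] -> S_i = Random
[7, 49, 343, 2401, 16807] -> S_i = 7*7^i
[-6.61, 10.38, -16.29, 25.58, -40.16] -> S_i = -6.61*(-1.57)^i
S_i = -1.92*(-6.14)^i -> [-1.92, 11.79, -72.38, 444.43, -2728.82]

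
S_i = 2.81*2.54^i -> [2.81, 7.14, 18.13, 46.05, 116.96]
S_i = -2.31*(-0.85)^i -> [-2.31, 1.96, -1.67, 1.42, -1.21]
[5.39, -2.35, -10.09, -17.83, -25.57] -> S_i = 5.39 + -7.74*i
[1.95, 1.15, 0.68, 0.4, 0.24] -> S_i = 1.95*0.59^i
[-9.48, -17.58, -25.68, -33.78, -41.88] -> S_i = -9.48 + -8.10*i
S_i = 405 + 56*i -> [405, 461, 517, 573, 629]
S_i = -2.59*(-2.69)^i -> [-2.59, 6.97, -18.74, 50.41, -135.62]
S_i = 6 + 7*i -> [6, 13, 20, 27, 34]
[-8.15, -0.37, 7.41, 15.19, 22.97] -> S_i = -8.15 + 7.78*i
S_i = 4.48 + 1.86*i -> [4.48, 6.34, 8.2, 10.06, 11.92]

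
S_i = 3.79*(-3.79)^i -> [3.79, -14.36, 54.44, -206.33, 781.98]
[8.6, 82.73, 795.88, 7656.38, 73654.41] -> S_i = 8.60*9.62^i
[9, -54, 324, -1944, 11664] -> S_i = 9*-6^i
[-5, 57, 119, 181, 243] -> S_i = -5 + 62*i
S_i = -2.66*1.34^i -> [-2.66, -3.56, -4.78, -6.4, -8.58]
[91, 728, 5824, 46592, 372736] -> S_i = 91*8^i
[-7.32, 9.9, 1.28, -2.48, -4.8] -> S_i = Random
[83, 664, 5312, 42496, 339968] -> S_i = 83*8^i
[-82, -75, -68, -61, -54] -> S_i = -82 + 7*i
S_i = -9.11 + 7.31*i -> [-9.11, -1.8, 5.51, 12.82, 20.13]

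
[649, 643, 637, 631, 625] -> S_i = 649 + -6*i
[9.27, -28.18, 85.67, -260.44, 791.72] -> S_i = 9.27*(-3.04)^i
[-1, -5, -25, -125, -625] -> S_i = -1*5^i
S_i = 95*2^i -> [95, 190, 380, 760, 1520]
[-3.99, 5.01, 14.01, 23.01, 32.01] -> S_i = -3.99 + 9.00*i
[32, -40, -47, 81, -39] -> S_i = Random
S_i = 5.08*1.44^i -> [5.08, 7.32, 10.53, 15.17, 21.84]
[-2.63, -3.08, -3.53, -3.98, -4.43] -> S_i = -2.63 + -0.45*i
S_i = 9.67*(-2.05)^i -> [9.67, -19.82, 40.64, -83.31, 170.78]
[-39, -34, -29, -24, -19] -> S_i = -39 + 5*i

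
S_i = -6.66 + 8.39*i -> [-6.66, 1.73, 10.12, 18.51, 26.9]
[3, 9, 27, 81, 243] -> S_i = 3*3^i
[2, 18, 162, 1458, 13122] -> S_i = 2*9^i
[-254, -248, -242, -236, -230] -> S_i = -254 + 6*i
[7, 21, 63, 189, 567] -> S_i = 7*3^i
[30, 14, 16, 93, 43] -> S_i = Random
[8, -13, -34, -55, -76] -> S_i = 8 + -21*i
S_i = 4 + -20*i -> [4, -16, -36, -56, -76]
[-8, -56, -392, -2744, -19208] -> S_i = -8*7^i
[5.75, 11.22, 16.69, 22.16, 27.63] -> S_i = 5.75 + 5.47*i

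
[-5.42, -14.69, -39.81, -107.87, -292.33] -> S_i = -5.42*2.71^i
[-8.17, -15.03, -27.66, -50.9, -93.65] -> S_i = -8.17*1.84^i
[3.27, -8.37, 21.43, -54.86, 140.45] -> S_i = 3.27*(-2.56)^i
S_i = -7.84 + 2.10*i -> [-7.84, -5.74, -3.64, -1.54, 0.56]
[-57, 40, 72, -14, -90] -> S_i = Random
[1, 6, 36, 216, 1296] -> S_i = 1*6^i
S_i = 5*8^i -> [5, 40, 320, 2560, 20480]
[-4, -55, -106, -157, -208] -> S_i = -4 + -51*i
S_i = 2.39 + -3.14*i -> [2.39, -0.75, -3.89, -7.03, -10.17]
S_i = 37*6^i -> [37, 222, 1332, 7992, 47952]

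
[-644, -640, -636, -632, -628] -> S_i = -644 + 4*i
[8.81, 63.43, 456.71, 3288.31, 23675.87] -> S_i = 8.81*7.20^i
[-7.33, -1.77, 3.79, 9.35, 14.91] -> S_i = -7.33 + 5.56*i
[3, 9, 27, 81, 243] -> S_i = 3*3^i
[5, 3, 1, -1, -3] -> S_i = 5 + -2*i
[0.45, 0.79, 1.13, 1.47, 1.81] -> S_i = 0.45 + 0.34*i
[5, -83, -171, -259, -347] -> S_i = 5 + -88*i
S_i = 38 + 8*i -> [38, 46, 54, 62, 70]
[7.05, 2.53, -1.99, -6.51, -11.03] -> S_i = 7.05 + -4.52*i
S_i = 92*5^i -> [92, 460, 2300, 11500, 57500]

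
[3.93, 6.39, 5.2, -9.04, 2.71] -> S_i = Random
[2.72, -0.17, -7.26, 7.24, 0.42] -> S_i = Random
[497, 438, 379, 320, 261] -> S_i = 497 + -59*i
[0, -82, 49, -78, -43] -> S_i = Random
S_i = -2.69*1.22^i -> [-2.69, -3.28, -4.0, -4.88, -5.96]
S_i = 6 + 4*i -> [6, 10, 14, 18, 22]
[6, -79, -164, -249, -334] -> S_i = 6 + -85*i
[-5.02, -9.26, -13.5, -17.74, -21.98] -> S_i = -5.02 + -4.24*i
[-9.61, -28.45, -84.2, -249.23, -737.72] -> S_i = -9.61*2.96^i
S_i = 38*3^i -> [38, 114, 342, 1026, 3078]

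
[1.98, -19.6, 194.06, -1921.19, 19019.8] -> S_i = 1.98*(-9.90)^i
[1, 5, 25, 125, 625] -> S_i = 1*5^i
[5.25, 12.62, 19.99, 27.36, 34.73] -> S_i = 5.25 + 7.37*i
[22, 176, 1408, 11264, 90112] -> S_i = 22*8^i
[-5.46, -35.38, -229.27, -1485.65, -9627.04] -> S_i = -5.46*6.48^i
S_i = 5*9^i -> [5, 45, 405, 3645, 32805]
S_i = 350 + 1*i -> [350, 351, 352, 353, 354]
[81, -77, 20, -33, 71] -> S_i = Random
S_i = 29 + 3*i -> [29, 32, 35, 38, 41]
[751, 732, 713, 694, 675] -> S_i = 751 + -19*i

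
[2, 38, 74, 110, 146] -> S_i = 2 + 36*i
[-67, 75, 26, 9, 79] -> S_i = Random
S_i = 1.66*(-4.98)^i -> [1.66, -8.27, 41.17, -205.02, 1021.0]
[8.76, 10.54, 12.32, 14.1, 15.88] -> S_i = 8.76 + 1.78*i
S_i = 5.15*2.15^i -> [5.15, 11.07, 23.81, 51.18, 110.04]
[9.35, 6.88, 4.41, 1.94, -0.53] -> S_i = 9.35 + -2.47*i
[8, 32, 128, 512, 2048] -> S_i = 8*4^i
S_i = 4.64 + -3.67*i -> [4.64, 0.97, -2.7, -6.37, -10.04]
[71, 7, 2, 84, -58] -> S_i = Random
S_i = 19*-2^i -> [19, -38, 76, -152, 304]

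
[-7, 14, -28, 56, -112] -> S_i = -7*-2^i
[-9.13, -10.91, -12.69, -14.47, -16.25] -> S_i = -9.13 + -1.78*i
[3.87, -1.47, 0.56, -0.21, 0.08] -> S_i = 3.87*(-0.38)^i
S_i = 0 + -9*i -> [0, -9, -18, -27, -36]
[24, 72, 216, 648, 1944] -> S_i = 24*3^i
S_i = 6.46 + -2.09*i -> [6.46, 4.37, 2.28, 0.19, -1.9]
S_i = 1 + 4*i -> [1, 5, 9, 13, 17]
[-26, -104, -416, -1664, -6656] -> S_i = -26*4^i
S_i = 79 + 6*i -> [79, 85, 91, 97, 103]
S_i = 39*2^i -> [39, 78, 156, 312, 624]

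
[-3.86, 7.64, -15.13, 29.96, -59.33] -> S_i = -3.86*(-1.98)^i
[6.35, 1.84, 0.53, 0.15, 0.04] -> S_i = 6.35*0.29^i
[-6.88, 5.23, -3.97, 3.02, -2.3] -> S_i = -6.88*(-0.76)^i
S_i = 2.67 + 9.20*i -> [2.67, 11.87, 21.07, 30.27, 39.47]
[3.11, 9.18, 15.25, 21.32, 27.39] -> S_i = 3.11 + 6.07*i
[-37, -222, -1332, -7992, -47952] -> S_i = -37*6^i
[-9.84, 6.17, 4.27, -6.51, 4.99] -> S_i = Random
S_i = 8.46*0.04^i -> [8.46, 0.34, 0.01, 0.0, 0.0]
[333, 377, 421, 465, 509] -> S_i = 333 + 44*i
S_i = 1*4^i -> [1, 4, 16, 64, 256]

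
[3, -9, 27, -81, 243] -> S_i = 3*-3^i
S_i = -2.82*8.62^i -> [-2.82, -24.31, -209.54, -1806.22, -15569.63]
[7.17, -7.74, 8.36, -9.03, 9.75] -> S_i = 7.17*(-1.08)^i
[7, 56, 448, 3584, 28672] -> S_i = 7*8^i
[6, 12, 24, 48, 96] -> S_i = 6*2^i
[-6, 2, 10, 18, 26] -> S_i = -6 + 8*i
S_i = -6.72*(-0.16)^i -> [-6.72, 1.08, -0.17, 0.03, -0.0]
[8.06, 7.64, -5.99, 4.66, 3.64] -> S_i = Random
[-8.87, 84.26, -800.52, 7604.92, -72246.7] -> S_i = -8.87*(-9.50)^i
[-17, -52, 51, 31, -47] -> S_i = Random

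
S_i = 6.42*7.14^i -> [6.42, 45.84, 327.29, 2336.84, 16685.06]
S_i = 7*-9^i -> [7, -63, 567, -5103, 45927]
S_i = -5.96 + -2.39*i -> [-5.96, -8.35, -10.74, -13.13, -15.52]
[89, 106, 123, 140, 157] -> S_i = 89 + 17*i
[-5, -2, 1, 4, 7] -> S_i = -5 + 3*i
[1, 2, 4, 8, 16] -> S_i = 1*2^i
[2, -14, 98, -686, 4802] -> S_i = 2*-7^i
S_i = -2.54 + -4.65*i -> [-2.54, -7.19, -11.84, -16.49, -21.14]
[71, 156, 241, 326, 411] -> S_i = 71 + 85*i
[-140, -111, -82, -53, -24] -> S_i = -140 + 29*i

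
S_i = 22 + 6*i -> [22, 28, 34, 40, 46]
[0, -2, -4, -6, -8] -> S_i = 0 + -2*i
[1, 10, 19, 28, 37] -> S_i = 1 + 9*i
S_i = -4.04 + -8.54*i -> [-4.04, -12.58, -21.12, -29.66, -38.2]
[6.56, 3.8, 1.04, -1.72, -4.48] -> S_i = 6.56 + -2.76*i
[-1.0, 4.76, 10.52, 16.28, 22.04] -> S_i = -1.00 + 5.76*i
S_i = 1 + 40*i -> [1, 41, 81, 121, 161]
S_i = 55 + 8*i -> [55, 63, 71, 79, 87]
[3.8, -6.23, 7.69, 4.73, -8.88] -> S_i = Random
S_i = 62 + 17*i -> [62, 79, 96, 113, 130]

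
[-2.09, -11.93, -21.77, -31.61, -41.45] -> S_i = -2.09 + -9.84*i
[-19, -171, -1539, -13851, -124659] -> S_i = -19*9^i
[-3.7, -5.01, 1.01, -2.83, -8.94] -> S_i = Random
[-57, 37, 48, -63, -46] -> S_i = Random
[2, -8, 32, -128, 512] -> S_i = 2*-4^i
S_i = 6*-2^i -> [6, -12, 24, -48, 96]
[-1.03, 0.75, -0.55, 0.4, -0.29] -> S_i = -1.03*(-0.73)^i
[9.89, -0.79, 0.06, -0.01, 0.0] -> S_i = 9.89*(-0.08)^i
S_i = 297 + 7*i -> [297, 304, 311, 318, 325]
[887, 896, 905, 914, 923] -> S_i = 887 + 9*i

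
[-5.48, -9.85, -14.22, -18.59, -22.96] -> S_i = -5.48 + -4.37*i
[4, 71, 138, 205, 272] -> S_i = 4 + 67*i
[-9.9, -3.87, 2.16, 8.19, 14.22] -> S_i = -9.90 + 6.03*i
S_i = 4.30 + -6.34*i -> [4.3, -2.04, -8.38, -14.72, -21.06]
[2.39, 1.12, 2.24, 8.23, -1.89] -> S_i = Random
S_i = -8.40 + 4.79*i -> [-8.4, -3.61, 1.18, 5.97, 10.76]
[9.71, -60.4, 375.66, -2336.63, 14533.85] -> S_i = 9.71*(-6.22)^i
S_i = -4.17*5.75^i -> [-4.17, -23.98, -137.87, -792.76, -4558.35]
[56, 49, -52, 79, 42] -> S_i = Random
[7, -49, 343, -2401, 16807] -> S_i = 7*-7^i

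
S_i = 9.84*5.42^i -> [9.84, 53.33, 289.06, 1566.73, 8491.65]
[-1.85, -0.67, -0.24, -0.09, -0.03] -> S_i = -1.85*0.36^i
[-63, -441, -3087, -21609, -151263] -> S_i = -63*7^i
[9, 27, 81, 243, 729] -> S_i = 9*3^i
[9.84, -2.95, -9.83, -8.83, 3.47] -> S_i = Random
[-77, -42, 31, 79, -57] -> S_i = Random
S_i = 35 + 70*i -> [35, 105, 175, 245, 315]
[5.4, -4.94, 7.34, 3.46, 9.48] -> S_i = Random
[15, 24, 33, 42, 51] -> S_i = 15 + 9*i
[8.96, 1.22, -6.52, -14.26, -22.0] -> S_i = 8.96 + -7.74*i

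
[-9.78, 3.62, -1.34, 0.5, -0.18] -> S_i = -9.78*(-0.37)^i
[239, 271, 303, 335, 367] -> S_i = 239 + 32*i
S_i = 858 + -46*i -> [858, 812, 766, 720, 674]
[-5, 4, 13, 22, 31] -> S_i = -5 + 9*i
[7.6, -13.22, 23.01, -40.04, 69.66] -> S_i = 7.60*(-1.74)^i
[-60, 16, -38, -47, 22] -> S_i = Random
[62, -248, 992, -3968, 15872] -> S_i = 62*-4^i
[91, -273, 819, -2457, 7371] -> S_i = 91*-3^i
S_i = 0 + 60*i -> [0, 60, 120, 180, 240]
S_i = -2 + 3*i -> [-2, 1, 4, 7, 10]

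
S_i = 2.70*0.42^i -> [2.7, 1.13, 0.48, 0.2, 0.08]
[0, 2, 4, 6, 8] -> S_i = 0 + 2*i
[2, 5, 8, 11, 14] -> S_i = 2 + 3*i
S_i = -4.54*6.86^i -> [-4.54, -31.14, -213.65, -1465.64, -10054.31]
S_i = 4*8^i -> [4, 32, 256, 2048, 16384]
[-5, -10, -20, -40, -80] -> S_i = -5*2^i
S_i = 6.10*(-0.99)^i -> [6.1, -6.04, 5.98, -5.92, 5.86]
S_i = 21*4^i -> [21, 84, 336, 1344, 5376]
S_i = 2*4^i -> [2, 8, 32, 128, 512]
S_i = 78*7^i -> [78, 546, 3822, 26754, 187278]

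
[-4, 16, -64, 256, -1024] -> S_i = -4*-4^i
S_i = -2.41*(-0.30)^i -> [-2.41, 0.72, -0.22, 0.07, -0.02]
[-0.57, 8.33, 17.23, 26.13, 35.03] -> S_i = -0.57 + 8.90*i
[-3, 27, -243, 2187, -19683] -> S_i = -3*-9^i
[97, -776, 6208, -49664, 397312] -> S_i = 97*-8^i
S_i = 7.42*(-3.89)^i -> [7.42, -28.86, 112.28, -436.77, 1699.03]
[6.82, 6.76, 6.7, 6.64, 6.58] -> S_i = 6.82 + -0.06*i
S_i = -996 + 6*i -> [-996, -990, -984, -978, -972]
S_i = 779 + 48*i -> [779, 827, 875, 923, 971]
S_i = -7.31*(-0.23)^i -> [-7.31, 1.68, -0.39, 0.09, -0.02]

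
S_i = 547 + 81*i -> [547, 628, 709, 790, 871]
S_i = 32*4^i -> [32, 128, 512, 2048, 8192]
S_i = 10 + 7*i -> [10, 17, 24, 31, 38]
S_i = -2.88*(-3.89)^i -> [-2.88, 11.2, -43.58, 169.53, -659.46]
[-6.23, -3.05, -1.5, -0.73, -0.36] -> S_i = -6.23*0.49^i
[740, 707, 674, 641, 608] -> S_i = 740 + -33*i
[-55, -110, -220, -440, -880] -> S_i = -55*2^i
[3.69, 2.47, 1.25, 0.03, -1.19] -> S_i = 3.69 + -1.22*i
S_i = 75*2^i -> [75, 150, 300, 600, 1200]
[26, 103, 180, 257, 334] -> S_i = 26 + 77*i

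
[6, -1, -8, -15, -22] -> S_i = 6 + -7*i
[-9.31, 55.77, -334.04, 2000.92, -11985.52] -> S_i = -9.31*(-5.99)^i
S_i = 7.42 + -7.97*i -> [7.42, -0.55, -8.52, -16.49, -24.46]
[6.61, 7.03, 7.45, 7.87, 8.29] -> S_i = 6.61 + 0.42*i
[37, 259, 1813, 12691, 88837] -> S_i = 37*7^i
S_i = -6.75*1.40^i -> [-6.75, -9.45, -13.23, -18.52, -25.93]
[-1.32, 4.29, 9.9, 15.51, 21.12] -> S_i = -1.32 + 5.61*i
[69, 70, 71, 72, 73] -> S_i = 69 + 1*i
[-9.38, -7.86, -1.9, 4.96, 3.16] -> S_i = Random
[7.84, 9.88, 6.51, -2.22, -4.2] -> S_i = Random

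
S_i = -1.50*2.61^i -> [-1.5, -3.92, -10.22, -26.67, -69.61]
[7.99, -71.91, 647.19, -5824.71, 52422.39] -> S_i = 7.99*(-9.00)^i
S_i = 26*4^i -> [26, 104, 416, 1664, 6656]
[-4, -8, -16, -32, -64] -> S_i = -4*2^i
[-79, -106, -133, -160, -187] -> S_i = -79 + -27*i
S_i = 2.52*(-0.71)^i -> [2.52, -1.79, 1.27, -0.9, 0.64]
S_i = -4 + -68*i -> [-4, -72, -140, -208, -276]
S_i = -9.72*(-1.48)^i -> [-9.72, 14.39, -21.29, 31.51, -46.64]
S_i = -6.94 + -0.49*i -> [-6.94, -7.43, -7.92, -8.41, -8.9]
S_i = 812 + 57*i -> [812, 869, 926, 983, 1040]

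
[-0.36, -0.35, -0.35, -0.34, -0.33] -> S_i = -0.36*0.98^i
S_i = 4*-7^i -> [4, -28, 196, -1372, 9604]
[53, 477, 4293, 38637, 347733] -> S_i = 53*9^i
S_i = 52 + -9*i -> [52, 43, 34, 25, 16]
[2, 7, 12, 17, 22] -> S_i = 2 + 5*i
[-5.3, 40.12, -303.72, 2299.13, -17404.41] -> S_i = -5.30*(-7.57)^i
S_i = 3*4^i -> [3, 12, 48, 192, 768]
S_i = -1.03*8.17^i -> [-1.03, -8.42, -68.75, -561.7, -4589.08]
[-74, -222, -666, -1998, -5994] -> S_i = -74*3^i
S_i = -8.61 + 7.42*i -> [-8.61, -1.19, 6.23, 13.65, 21.07]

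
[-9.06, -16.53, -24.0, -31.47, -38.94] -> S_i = -9.06 + -7.47*i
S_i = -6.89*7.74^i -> [-6.89, -53.33, -412.76, -3194.79, -24727.66]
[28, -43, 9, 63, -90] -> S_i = Random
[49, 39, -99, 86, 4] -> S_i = Random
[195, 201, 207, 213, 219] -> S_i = 195 + 6*i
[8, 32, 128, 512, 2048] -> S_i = 8*4^i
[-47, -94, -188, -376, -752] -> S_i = -47*2^i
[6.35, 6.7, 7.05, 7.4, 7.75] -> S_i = 6.35 + 0.35*i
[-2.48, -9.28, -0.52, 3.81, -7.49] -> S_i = Random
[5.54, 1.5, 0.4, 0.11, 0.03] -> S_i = 5.54*0.27^i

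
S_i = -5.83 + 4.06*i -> [-5.83, -1.77, 2.29, 6.35, 10.41]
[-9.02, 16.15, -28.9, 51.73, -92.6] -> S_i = -9.02*(-1.79)^i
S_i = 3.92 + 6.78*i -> [3.92, 10.7, 17.48, 24.26, 31.04]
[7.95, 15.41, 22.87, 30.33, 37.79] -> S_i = 7.95 + 7.46*i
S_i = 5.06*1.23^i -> [5.06, 6.22, 7.66, 9.42, 11.58]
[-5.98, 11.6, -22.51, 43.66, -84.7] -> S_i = -5.98*(-1.94)^i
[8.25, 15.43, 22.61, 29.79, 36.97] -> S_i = 8.25 + 7.18*i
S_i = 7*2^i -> [7, 14, 28, 56, 112]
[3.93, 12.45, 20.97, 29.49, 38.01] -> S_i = 3.93 + 8.52*i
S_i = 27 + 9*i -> [27, 36, 45, 54, 63]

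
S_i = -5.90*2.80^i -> [-5.9, -16.52, -46.26, -129.52, -362.65]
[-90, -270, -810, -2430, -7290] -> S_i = -90*3^i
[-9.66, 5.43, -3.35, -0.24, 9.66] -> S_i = Random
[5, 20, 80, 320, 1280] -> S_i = 5*4^i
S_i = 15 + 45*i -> [15, 60, 105, 150, 195]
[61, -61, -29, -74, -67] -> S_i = Random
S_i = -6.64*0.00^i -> [-6.64, -0.0, -0.0, -0.0, -0.0]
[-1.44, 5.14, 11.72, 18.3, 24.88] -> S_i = -1.44 + 6.58*i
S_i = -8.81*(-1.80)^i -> [-8.81, 15.86, -28.54, 51.38, -92.48]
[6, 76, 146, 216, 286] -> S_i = 6 + 70*i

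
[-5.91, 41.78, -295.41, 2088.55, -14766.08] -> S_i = -5.91*(-7.07)^i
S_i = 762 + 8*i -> [762, 770, 778, 786, 794]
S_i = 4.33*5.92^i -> [4.33, 25.63, 151.75, 898.37, 5318.32]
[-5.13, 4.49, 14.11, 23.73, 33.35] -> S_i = -5.13 + 9.62*i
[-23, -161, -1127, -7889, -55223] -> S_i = -23*7^i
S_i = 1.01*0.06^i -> [1.01, 0.06, 0.0, 0.0, 0.0]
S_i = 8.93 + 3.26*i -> [8.93, 12.19, 15.45, 18.71, 21.97]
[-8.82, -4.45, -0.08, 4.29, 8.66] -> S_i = -8.82 + 4.37*i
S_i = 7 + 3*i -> [7, 10, 13, 16, 19]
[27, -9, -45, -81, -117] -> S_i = 27 + -36*i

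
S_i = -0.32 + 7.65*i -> [-0.32, 7.33, 14.98, 22.63, 30.28]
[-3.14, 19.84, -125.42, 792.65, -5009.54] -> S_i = -3.14*(-6.32)^i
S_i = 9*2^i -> [9, 18, 36, 72, 144]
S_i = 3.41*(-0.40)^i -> [3.41, -1.36, 0.55, -0.22, 0.09]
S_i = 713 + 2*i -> [713, 715, 717, 719, 721]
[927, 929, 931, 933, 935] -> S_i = 927 + 2*i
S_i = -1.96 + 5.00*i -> [-1.96, 3.04, 8.04, 13.04, 18.04]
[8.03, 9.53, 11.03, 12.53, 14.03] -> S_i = 8.03 + 1.50*i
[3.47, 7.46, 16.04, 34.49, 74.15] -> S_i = 3.47*2.15^i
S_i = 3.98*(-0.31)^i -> [3.98, -1.23, 0.38, -0.12, 0.04]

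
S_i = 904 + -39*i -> [904, 865, 826, 787, 748]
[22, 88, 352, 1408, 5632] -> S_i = 22*4^i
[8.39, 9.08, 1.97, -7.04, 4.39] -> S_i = Random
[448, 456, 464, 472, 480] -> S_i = 448 + 8*i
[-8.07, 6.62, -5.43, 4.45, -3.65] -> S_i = -8.07*(-0.82)^i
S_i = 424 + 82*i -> [424, 506, 588, 670, 752]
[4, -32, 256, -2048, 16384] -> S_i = 4*-8^i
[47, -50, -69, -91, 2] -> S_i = Random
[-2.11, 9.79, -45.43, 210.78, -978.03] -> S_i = -2.11*(-4.64)^i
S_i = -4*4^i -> [-4, -16, -64, -256, -1024]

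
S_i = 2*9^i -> [2, 18, 162, 1458, 13122]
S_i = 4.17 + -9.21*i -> [4.17, -5.04, -14.25, -23.46, -32.67]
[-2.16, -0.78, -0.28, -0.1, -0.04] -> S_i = -2.16*0.36^i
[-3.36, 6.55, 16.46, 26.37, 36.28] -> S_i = -3.36 + 9.91*i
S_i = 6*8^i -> [6, 48, 384, 3072, 24576]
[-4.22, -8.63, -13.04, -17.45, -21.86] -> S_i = -4.22 + -4.41*i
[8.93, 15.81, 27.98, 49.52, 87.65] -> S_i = 8.93*1.77^i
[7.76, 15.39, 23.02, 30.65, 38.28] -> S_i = 7.76 + 7.63*i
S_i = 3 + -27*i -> [3, -24, -51, -78, -105]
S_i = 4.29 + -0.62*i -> [4.29, 3.67, 3.05, 2.43, 1.81]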